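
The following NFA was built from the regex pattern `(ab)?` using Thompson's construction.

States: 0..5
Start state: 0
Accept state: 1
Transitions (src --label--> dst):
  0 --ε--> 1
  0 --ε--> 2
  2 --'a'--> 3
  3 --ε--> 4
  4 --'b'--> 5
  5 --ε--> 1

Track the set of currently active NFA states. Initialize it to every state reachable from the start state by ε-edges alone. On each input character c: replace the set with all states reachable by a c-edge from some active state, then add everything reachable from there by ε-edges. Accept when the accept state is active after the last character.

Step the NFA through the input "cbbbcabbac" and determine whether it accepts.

Answer: REJECT

Derivation:
S₀ = ε-closure({0}) = {0,1,2}
'c' @ 1: {}  — no active states
rest 'bbbcabbac' ignored (set empty)
after full input: {}  (accept=1 not in)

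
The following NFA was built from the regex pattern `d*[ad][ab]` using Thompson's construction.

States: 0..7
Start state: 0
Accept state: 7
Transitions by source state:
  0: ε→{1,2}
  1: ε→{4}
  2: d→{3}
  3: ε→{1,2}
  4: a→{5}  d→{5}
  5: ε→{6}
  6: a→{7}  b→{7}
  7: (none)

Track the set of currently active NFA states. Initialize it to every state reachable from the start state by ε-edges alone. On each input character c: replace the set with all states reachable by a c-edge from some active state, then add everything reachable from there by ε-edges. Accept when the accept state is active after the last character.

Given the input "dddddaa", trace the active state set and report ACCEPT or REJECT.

initial (ε-close {0}): {0,1,2,4}
'd' @ 1: {1,2,3,4,5,6}
'd' @ 2: {1,2,3,4,5,6}
'd' @ 3: {1,2,3,4,5,6}
'd' @ 4: {1,2,3,4,5,6}
'd' @ 5: {1,2,3,4,5,6}
'a' @ 6: {5,6,7}  [accepting]
'a' @ 7: {7}  [accepting]
end set {7} — state 7 in

Answer: ACCEPT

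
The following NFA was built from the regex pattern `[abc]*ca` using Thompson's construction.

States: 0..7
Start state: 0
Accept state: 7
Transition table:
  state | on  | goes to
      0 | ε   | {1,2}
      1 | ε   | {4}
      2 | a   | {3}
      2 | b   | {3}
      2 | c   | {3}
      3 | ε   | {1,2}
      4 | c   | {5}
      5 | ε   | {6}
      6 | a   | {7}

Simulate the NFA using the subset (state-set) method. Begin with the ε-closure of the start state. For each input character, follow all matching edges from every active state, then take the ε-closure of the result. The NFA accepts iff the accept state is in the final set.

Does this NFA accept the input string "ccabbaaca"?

initial (ε-close {0}): {0,1,2,4}
'c' @ 1: {1,2,3,4,5,6}
'c' @ 2: {1,2,3,4,5,6}
'a' @ 3: {1,2,3,4,7}  (accept∈set)
'b' @ 4: {1,2,3,4}
'b' @ 5: {1,2,3,4}
'a' @ 6: {1,2,3,4}
'a' @ 7: {1,2,3,4}
'c' @ 8: {1,2,3,4,5,6}
'a' @ 9: {1,2,3,4,7}  (accept∈set)
end set {1,2,3,4,7} — state 7 in

Answer: ACCEPT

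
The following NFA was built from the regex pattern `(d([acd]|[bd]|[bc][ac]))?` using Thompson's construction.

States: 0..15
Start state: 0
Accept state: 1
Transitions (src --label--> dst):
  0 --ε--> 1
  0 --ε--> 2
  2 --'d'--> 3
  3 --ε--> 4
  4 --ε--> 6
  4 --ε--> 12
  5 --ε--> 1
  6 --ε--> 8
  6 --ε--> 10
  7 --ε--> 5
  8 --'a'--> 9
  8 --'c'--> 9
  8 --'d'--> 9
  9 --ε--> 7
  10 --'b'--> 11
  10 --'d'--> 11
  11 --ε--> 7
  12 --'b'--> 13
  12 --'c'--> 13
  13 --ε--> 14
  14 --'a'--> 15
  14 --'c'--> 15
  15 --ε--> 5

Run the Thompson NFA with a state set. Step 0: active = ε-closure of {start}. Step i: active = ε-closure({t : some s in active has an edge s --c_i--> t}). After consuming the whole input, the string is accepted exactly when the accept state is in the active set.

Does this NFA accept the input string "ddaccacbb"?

start: ε-closure({0}) = {0,1,2}
'd' @ 1: {3,4,6,8,10,12}
'd' @ 2: {1,5,7,9,11}  ✓accept
'a' @ 3: {}  — state set empty
rest 'ccacbb' ignored (set empty)
after full input: {}  (accept=1 not in)

Answer: REJECT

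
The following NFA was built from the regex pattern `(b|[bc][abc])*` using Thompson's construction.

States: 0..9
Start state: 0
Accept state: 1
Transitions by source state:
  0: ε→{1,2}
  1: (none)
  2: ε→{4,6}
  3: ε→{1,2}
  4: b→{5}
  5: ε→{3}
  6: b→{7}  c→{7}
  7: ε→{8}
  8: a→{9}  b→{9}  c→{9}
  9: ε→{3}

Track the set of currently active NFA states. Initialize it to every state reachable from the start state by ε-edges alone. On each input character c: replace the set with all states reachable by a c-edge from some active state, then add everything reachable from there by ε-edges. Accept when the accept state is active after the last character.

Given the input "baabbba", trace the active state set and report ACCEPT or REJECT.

S₀ = ε-closure({0}) = {0,1,2,4,6}
'b' @ 1: {1,2,3,4,5,6,7,8}  ✓accept
'a' @ 2: {1,2,3,4,6,9}  ✓accept
'a' @ 3: {}  — no active states
rest 'bbba' ignored (set empty)
end set {} — state 1 not in

Answer: REJECT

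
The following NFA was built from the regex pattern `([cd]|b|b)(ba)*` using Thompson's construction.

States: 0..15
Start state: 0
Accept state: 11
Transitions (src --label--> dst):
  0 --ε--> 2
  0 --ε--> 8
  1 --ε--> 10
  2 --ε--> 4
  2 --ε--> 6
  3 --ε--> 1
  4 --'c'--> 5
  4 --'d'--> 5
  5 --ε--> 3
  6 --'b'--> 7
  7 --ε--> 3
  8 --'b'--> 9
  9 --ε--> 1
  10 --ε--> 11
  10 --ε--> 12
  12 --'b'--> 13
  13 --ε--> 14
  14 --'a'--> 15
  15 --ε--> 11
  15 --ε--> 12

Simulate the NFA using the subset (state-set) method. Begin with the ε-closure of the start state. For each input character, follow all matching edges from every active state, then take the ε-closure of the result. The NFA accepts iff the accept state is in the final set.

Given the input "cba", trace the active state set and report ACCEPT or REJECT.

Answer: ACCEPT

Steps:
S₀ = ε-closure({0}) = {0,2,4,6,8}
'c' @ 1: {1,3,5,10,11,12}  (accept∈set)
'b' @ 2: {13,14}
'a' @ 3: {11,12,15}  (accept∈set)
end set {11,12,15} — state 11 in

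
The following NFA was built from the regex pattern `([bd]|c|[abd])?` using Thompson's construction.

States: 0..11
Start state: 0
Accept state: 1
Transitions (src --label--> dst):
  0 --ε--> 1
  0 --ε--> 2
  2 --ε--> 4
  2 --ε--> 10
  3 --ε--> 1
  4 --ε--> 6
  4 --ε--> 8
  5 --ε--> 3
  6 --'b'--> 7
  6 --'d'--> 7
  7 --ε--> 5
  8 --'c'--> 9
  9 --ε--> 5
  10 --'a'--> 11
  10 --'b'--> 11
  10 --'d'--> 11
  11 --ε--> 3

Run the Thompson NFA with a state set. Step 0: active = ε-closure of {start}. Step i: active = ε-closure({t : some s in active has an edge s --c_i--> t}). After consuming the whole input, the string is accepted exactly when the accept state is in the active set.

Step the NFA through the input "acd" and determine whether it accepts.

S₀ = ε-closure({0}) = {0,1,2,4,6,8,10}
'a' @ 1: {1,3,11}  ✓accept
'c' @ 2: {}  — dead — no transitions
rest 'd' ignored (set empty)
after full input: {}  (accept=1 not in)

Answer: REJECT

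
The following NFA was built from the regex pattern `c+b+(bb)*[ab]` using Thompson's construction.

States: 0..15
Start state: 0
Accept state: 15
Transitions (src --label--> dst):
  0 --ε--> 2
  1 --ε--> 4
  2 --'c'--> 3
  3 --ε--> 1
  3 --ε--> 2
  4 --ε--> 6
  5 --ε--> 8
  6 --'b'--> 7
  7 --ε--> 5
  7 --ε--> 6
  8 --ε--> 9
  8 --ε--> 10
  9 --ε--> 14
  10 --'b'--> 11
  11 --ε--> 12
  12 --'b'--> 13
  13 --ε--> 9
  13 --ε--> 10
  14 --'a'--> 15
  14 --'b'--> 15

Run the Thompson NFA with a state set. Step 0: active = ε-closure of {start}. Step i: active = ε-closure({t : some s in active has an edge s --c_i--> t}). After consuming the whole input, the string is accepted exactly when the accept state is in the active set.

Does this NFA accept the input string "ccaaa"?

start: ε-closure({0}) = {0,2}
'c' @ 1: {1,2,3,4,6}
'c' @ 2: {1,2,3,4,6}
'a' @ 3: {}  — dead — no transitions
rest 'aa' ignored (set empty)
after full input: {}  (accept=15 not in)

Answer: REJECT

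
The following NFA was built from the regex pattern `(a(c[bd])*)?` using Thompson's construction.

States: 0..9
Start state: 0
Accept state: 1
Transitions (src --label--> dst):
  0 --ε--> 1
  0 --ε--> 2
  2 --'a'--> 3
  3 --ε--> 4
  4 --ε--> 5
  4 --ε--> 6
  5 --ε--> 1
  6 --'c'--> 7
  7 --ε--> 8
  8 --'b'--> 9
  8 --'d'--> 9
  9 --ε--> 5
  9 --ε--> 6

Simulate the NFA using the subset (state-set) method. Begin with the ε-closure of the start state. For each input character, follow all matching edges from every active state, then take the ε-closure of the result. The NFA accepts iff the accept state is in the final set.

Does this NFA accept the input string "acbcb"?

Answer: ACCEPT

Derivation:
start: ε-closure({0}) = {0,1,2}
'a' @ 1: {1,3,4,5,6}  [accepting]
'c' @ 2: {7,8}
'b' @ 3: {1,5,6,9}  [accepting]
'c' @ 4: {7,8}
'b' @ 5: {1,5,6,9}  [accepting]
end set {1,5,6,9} — state 1 in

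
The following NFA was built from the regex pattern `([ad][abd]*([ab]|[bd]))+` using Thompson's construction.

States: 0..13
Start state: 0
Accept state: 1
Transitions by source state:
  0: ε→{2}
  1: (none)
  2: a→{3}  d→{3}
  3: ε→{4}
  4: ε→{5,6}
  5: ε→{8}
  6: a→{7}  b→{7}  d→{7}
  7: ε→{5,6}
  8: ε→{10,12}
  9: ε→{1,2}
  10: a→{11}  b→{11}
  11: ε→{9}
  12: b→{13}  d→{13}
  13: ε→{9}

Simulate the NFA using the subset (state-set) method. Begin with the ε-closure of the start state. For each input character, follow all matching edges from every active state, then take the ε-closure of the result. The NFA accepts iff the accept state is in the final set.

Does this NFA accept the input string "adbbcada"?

Answer: REJECT

Trace:
S₀ = ε-closure({0}) = {0,2}
'a' @ 1: {3,4,5,6,8,10,12}
'd' @ 2: {1,2,5,6,7,8,9,10,12,13}  [accepting]
'b' @ 3: {1,2,5,6,7,8,9,10,11,12,13}  [accepting]
'b' @ 4: {1,2,5,6,7,8,9,10,11,12,13}  [accepting]
'c' @ 5: {}  — state set empty
rest 'ada' ignored (set empty)
after full input: {}  (accept=1 not in)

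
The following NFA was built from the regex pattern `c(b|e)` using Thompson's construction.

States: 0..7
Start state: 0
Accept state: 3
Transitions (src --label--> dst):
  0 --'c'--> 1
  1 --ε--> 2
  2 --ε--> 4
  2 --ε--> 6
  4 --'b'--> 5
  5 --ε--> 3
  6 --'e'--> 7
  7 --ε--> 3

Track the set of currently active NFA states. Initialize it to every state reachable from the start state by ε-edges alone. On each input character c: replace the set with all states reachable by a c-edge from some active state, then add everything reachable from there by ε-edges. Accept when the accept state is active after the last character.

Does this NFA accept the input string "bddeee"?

S₀ = ε-closure({0}) = {0}
'b' @ 1: {}  — no active states
rest 'ddeee' ignored (set empty)
end set {} — state 3 not in

Answer: REJECT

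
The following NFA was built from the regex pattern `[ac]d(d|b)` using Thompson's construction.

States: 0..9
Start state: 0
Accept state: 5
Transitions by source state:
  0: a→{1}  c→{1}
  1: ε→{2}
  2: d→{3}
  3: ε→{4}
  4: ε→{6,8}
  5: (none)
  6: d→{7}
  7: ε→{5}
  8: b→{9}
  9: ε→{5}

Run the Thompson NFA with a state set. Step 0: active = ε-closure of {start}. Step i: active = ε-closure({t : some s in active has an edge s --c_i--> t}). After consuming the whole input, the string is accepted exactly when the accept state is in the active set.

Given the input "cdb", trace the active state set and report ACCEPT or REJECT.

initial (ε-close {0}): {0}
'c' @ 1: {1,2}
'd' @ 2: {3,4,6,8}
'b' @ 3: {5,9}  [accepting]
final: {5,9}; accept 5 in set

Answer: ACCEPT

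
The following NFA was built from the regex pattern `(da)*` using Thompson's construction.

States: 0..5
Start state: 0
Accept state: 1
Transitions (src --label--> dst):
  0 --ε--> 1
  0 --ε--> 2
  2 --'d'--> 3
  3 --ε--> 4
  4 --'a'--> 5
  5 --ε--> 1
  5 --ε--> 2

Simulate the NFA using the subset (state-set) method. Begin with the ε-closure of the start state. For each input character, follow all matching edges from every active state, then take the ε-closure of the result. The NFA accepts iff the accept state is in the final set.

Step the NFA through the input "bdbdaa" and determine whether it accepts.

S₀ = ε-closure({0}) = {0,1,2}
'b' @ 1: {}  — dead — no transitions
rest 'dbdaa' ignored (set empty)
end set {} — state 1 not in

Answer: REJECT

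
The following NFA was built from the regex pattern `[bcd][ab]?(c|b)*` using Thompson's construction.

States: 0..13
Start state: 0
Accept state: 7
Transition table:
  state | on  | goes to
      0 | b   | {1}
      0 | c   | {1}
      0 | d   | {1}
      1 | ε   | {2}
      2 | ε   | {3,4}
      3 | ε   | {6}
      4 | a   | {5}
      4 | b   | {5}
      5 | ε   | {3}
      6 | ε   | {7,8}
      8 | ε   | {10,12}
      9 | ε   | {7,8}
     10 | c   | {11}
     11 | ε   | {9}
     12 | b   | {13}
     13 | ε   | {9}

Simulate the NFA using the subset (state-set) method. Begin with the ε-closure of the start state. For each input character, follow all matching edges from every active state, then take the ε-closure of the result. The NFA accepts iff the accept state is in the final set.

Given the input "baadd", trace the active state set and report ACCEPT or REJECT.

Answer: REJECT

Derivation:
S₀ = ε-closure({0}) = {0}
'b' @ 1: {1,2,3,4,6,7,8,10,12}  [accepting]
'a' @ 2: {3,5,6,7,8,10,12}  [accepting]
'a' @ 3: {}  — state set empty
rest 'dd' ignored (set empty)
end set {} — state 7 not in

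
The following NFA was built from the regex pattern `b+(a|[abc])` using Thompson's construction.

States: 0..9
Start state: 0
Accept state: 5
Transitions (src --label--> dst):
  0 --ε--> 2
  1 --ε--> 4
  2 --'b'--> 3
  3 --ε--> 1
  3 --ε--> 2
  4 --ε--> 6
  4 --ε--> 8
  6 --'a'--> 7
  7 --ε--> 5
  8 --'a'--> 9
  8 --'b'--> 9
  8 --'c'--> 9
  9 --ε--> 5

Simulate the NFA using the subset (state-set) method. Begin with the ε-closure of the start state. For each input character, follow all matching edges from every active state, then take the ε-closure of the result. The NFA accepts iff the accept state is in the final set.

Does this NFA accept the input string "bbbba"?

initial (ε-close {0}): {0,2}
'b' @ 1: {1,2,3,4,6,8}
'b' @ 2: {1,2,3,4,5,6,8,9}  ✓accept
'b' @ 3: {1,2,3,4,5,6,8,9}  ✓accept
'b' @ 4: {1,2,3,4,5,6,8,9}  ✓accept
'a' @ 5: {5,7,9}  ✓accept
final: {5,7,9}; accept 5 in set

Answer: ACCEPT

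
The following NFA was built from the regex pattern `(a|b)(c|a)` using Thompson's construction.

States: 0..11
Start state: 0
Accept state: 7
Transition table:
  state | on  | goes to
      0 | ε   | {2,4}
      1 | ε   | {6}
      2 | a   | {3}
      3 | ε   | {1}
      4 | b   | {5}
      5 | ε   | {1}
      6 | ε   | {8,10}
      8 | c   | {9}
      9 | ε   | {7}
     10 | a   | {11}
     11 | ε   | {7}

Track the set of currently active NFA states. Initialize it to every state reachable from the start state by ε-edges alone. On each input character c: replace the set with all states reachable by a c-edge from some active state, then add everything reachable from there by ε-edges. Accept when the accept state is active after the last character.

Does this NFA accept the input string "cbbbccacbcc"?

start: ε-closure({0}) = {0,2,4}
'c' @ 1: {}  — dead — no transitions
rest 'bbbccacbcc' ignored (set empty)
end set {} — state 7 not in

Answer: REJECT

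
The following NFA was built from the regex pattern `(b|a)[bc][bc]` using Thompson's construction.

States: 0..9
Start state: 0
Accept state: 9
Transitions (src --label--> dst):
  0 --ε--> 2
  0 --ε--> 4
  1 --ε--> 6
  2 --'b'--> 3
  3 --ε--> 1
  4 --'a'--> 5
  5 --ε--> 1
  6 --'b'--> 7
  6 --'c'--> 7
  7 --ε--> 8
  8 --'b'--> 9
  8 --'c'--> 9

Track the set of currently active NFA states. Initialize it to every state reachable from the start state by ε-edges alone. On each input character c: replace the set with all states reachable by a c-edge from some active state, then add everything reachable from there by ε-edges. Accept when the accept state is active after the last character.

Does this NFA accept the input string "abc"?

Answer: ACCEPT

Steps:
initial (ε-close {0}): {0,2,4}
'a' @ 1: {1,5,6}
'b' @ 2: {7,8}
'c' @ 3: {9}  ✓accept
final: {9}; accept 9 in set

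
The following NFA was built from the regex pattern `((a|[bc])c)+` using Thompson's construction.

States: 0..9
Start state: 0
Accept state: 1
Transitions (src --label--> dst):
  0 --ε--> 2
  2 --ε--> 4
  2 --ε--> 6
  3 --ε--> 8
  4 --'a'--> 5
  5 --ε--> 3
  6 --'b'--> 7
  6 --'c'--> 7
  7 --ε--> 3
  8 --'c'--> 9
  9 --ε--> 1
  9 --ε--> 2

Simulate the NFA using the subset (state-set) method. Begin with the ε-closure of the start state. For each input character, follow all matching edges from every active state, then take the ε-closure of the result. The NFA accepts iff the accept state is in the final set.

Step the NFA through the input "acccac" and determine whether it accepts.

start: ε-closure({0}) = {0,2,4,6}
'a' @ 1: {3,5,8}
'c' @ 2: {1,2,4,6,9}  (accept∈set)
'c' @ 3: {3,7,8}
'c' @ 4: {1,2,4,6,9}  (accept∈set)
'a' @ 5: {3,5,8}
'c' @ 6: {1,2,4,6,9}  (accept∈set)
end set {1,2,4,6,9} — state 1 in

Answer: ACCEPT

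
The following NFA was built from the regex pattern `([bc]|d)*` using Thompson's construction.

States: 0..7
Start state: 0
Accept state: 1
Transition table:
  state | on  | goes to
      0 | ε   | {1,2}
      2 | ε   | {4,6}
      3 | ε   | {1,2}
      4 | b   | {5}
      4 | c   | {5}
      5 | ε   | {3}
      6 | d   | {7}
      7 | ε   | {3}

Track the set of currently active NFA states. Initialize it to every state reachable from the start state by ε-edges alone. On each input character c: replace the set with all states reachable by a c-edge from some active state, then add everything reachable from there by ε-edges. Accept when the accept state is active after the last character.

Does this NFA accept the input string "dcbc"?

Answer: ACCEPT

Derivation:
start: ε-closure({0}) = {0,1,2,4,6}
'd' @ 1: {1,2,3,4,6,7}  ✓accept
'c' @ 2: {1,2,3,4,5,6}  ✓accept
'b' @ 3: {1,2,3,4,5,6}  ✓accept
'c' @ 4: {1,2,3,4,5,6}  ✓accept
final: {1,2,3,4,5,6}; accept 1 in set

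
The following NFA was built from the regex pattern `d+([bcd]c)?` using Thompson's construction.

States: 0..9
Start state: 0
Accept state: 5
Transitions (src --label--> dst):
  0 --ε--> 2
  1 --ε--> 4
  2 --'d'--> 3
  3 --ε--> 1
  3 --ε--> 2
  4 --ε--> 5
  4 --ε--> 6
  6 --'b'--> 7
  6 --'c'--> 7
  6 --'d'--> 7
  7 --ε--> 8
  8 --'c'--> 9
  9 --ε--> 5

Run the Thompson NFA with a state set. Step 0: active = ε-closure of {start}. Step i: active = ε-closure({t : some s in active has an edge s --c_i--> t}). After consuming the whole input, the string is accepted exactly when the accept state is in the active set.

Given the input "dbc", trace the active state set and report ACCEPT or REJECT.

initial (ε-close {0}): {0,2}
'd' @ 1: {1,2,3,4,5,6}  (accept∈set)
'b' @ 2: {7,8}
'c' @ 3: {5,9}  (accept∈set)
after full input: {5,9}  (accept=5 in)

Answer: ACCEPT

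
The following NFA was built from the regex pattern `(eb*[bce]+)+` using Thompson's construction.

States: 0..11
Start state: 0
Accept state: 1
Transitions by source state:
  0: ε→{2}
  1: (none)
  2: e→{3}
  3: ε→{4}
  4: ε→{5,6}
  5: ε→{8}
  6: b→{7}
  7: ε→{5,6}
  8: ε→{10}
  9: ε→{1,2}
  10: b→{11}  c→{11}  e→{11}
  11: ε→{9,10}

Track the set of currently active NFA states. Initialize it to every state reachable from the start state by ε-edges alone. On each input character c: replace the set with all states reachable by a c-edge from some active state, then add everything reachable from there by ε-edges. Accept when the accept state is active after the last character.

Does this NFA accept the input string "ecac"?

Answer: REJECT

Derivation:
initial (ε-close {0}): {0,2}
'e' @ 1: {3,4,5,6,8,10}
'c' @ 2: {1,2,9,10,11}  ✓accept
'a' @ 3: {}  — no active states
rest 'c' ignored (set empty)
final: {}; accept 1 not in set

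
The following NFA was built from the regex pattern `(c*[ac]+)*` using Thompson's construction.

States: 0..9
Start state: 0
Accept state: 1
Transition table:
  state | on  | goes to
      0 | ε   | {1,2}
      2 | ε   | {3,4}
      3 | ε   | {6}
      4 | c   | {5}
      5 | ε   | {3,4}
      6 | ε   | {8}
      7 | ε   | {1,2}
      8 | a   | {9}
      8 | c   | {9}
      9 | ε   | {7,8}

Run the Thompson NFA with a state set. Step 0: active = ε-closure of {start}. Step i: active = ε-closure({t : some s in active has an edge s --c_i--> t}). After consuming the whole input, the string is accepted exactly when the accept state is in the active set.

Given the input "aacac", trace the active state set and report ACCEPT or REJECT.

initial (ε-close {0}): {0,1,2,3,4,6,8}
'a' @ 1: {1,2,3,4,6,7,8,9}  ✓accept
'a' @ 2: {1,2,3,4,6,7,8,9}  ✓accept
'c' @ 3: {1,2,3,4,5,6,7,8,9}  ✓accept
'a' @ 4: {1,2,3,4,6,7,8,9}  ✓accept
'c' @ 5: {1,2,3,4,5,6,7,8,9}  ✓accept
end set {1,2,3,4,5,6,7,8,9} — state 1 in

Answer: ACCEPT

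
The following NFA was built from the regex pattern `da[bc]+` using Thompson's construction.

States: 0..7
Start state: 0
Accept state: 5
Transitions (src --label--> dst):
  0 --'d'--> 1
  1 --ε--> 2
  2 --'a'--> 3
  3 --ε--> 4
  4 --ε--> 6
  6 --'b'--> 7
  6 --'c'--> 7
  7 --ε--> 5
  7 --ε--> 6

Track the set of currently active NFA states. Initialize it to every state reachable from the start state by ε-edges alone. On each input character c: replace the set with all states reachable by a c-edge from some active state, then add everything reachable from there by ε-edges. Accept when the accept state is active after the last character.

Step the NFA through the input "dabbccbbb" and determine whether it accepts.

initial (ε-close {0}): {0}
'd' @ 1: {1,2}
'a' @ 2: {3,4,6}
'b' @ 3: {5,6,7}  [accepting]
'b' @ 4: {5,6,7}  [accepting]
'c' @ 5: {5,6,7}  [accepting]
'c' @ 6: {5,6,7}  [accepting]
'b' @ 7: {5,6,7}  [accepting]
'b' @ 8: {5,6,7}  [accepting]
'b' @ 9: {5,6,7}  [accepting]
after full input: {5,6,7}  (accept=5 in)

Answer: ACCEPT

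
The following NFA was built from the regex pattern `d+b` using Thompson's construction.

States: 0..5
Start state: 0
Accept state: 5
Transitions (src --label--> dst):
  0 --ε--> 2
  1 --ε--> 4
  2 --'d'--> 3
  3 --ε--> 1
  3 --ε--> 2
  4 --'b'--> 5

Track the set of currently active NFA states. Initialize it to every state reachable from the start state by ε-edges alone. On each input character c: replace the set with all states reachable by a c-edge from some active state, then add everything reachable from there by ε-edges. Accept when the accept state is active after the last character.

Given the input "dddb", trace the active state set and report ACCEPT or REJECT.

start: ε-closure({0}) = {0,2}
'd' @ 1: {1,2,3,4}
'd' @ 2: {1,2,3,4}
'd' @ 3: {1,2,3,4}
'b' @ 4: {5}  ✓accept
after full input: {5}  (accept=5 in)

Answer: ACCEPT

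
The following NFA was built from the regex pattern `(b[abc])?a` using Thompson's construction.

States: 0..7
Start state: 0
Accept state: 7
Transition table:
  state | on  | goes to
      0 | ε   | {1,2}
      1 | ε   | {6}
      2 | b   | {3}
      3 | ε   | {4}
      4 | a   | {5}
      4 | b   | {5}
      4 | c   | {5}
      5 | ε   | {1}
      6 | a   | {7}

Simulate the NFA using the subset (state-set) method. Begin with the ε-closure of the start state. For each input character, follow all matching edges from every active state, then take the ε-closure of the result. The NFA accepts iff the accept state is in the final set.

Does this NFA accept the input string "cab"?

Answer: REJECT

Derivation:
start: ε-closure({0}) = {0,1,2,6}
'c' @ 1: {}  — no active states
rest 'ab' ignored (set empty)
after full input: {}  (accept=7 not in)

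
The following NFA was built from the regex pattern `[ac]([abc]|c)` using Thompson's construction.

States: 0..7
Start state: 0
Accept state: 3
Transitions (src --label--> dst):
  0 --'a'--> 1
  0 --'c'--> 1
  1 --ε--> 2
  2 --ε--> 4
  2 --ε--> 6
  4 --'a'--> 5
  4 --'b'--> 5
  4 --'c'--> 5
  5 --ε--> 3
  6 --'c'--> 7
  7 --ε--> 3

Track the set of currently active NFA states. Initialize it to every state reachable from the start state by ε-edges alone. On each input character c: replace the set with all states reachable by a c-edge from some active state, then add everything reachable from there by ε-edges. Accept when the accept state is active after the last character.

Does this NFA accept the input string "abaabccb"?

initial (ε-close {0}): {0}
'a' @ 1: {1,2,4,6}
'b' @ 2: {3,5}  (accept∈set)
'a' @ 3: {}  — no active states
rest 'abccb' ignored (set empty)
end set {} — state 3 not in

Answer: REJECT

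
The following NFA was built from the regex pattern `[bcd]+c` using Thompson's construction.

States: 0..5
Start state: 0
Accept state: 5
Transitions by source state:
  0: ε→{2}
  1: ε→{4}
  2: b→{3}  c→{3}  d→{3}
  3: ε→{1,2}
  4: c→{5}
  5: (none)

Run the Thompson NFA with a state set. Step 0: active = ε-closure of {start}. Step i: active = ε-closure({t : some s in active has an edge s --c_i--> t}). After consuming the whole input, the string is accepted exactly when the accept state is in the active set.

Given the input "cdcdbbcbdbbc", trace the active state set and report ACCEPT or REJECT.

Answer: ACCEPT

Derivation:
S₀ = ε-closure({0}) = {0,2}
'c' @ 1: {1,2,3,4}
'd' @ 2: {1,2,3,4}
'c' @ 3: {1,2,3,4,5}  ✓accept
'd' @ 4: {1,2,3,4}
'b' @ 5: {1,2,3,4}
'b' @ 6: {1,2,3,4}
'c' @ 7: {1,2,3,4,5}  ✓accept
'b' @ 8: {1,2,3,4}
'd' @ 9: {1,2,3,4}
'b' @ 10: {1,2,3,4}
'b' @ 11: {1,2,3,4}
'c' @ 12: {1,2,3,4,5}  ✓accept
end set {1,2,3,4,5} — state 5 in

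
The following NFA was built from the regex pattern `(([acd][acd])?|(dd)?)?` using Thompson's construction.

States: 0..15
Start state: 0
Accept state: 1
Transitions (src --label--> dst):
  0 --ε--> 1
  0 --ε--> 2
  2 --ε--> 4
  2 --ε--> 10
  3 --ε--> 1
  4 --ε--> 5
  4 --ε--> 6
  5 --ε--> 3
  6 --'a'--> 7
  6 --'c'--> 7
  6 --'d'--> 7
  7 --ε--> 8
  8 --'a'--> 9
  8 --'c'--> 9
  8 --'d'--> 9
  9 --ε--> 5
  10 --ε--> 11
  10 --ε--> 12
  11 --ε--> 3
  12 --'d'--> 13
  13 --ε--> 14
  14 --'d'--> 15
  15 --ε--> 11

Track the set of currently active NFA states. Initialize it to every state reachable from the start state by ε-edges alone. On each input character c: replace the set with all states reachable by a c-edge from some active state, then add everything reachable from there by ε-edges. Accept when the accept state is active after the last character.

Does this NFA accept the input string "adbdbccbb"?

S₀ = ε-closure({0}) = {0,1,2,3,4,5,6,10,11,12}
'a' @ 1: {7,8}
'd' @ 2: {1,3,5,9}  (accept∈set)
'b' @ 3: {}  — state set empty
rest 'dbccbb' ignored (set empty)
end set {} — state 1 not in

Answer: REJECT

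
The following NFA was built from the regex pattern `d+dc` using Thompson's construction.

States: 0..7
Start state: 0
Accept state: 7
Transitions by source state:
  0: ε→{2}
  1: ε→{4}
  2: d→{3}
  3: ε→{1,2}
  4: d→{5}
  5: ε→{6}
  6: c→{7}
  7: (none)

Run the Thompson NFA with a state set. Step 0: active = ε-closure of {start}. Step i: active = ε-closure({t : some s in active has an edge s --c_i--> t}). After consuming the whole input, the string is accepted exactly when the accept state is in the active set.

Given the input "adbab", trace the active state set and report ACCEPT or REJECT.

Answer: REJECT

Trace:
start: ε-closure({0}) = {0,2}
'a' @ 1: {}  — no active states
rest 'dbab' ignored (set empty)
end set {} — state 7 not in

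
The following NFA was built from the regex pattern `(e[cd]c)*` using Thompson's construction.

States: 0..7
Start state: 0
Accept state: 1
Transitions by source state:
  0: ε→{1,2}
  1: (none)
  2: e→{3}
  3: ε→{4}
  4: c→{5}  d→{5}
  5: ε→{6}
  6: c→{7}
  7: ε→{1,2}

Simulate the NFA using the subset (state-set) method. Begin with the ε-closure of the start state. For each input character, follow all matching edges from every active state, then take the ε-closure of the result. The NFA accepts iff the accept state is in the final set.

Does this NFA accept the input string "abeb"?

initial (ε-close {0}): {0,1,2}
'a' @ 1: {}  — no active states
rest 'beb' ignored (set empty)
final: {}; accept 1 not in set

Answer: REJECT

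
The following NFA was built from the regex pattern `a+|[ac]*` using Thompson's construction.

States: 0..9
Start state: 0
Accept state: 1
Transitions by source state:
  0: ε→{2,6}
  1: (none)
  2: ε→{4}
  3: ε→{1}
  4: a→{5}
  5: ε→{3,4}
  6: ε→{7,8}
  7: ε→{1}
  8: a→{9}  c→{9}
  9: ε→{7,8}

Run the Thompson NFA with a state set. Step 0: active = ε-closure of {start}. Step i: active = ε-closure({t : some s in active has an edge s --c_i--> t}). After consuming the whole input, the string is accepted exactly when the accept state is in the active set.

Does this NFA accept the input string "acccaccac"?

Answer: ACCEPT

Trace:
start: ε-closure({0}) = {0,1,2,4,6,7,8}
'a' @ 1: {1,3,4,5,7,8,9}  ✓accept
'c' @ 2: {1,7,8,9}  ✓accept
'c' @ 3: {1,7,8,9}  ✓accept
'c' @ 4: {1,7,8,9}  ✓accept
'a' @ 5: {1,7,8,9}  ✓accept
'c' @ 6: {1,7,8,9}  ✓accept
'c' @ 7: {1,7,8,9}  ✓accept
'a' @ 8: {1,7,8,9}  ✓accept
'c' @ 9: {1,7,8,9}  ✓accept
final: {1,7,8,9}; accept 1 in set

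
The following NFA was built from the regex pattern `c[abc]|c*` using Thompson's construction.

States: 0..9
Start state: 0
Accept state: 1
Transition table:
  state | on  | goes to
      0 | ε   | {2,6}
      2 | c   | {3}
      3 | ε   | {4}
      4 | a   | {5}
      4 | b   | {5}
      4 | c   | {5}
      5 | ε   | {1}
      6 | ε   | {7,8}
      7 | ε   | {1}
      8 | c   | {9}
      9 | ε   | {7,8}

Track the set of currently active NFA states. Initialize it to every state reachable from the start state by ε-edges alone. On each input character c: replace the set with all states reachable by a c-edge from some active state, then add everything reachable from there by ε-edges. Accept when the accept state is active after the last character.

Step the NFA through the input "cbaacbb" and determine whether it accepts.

initial (ε-close {0}): {0,1,2,6,7,8}
'c' @ 1: {1,3,4,7,8,9}  (accept∈set)
'b' @ 2: {1,5}  (accept∈set)
'a' @ 3: {}  — no active states
rest 'acbb' ignored (set empty)
final: {}; accept 1 not in set

Answer: REJECT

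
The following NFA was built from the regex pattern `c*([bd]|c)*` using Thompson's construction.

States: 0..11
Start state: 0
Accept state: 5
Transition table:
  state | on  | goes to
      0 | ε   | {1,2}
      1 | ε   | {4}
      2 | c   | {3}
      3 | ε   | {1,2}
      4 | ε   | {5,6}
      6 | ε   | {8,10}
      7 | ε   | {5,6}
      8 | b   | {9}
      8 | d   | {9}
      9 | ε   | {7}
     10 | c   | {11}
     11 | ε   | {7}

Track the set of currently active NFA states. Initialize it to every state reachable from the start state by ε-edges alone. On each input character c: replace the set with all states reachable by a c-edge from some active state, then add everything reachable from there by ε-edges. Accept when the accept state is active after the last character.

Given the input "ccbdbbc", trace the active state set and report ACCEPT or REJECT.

S₀ = ε-closure({0}) = {0,1,2,4,5,6,8,10}
'c' @ 1: {1,2,3,4,5,6,7,8,10,11}  [accepting]
'c' @ 2: {1,2,3,4,5,6,7,8,10,11}  [accepting]
'b' @ 3: {5,6,7,8,9,10}  [accepting]
'd' @ 4: {5,6,7,8,9,10}  [accepting]
'b' @ 5: {5,6,7,8,9,10}  [accepting]
'b' @ 6: {5,6,7,8,9,10}  [accepting]
'c' @ 7: {5,6,7,8,10,11}  [accepting]
end set {5,6,7,8,10,11} — state 5 in

Answer: ACCEPT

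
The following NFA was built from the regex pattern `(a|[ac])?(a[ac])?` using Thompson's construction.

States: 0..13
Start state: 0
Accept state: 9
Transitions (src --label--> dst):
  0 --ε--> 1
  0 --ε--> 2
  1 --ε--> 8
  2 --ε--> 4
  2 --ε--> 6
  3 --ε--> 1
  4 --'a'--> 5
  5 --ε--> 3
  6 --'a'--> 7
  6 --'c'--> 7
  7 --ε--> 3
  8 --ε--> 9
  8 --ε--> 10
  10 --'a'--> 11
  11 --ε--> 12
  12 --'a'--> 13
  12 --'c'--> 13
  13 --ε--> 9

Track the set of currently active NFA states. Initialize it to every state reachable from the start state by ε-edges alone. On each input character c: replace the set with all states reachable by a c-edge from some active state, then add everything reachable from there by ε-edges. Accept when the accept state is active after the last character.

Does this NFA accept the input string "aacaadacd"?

Answer: REJECT

Derivation:
start: ε-closure({0}) = {0,1,2,4,6,8,9,10}
'a' @ 1: {1,3,5,7,8,9,10,11,12}  (accept∈set)
'a' @ 2: {9,11,12,13}  (accept∈set)
'c' @ 3: {9,13}  (accept∈set)
'a' @ 4: {}  — no active states
rest 'adacd' ignored (set empty)
after full input: {}  (accept=9 not in)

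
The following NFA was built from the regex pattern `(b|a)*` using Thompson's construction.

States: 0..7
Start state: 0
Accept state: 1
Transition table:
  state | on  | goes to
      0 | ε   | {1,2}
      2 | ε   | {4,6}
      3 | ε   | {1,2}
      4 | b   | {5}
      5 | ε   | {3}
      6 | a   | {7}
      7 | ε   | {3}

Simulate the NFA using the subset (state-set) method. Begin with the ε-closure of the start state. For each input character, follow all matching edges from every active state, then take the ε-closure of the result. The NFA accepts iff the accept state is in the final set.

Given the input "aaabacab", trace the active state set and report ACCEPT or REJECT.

Answer: REJECT

Trace:
start: ε-closure({0}) = {0,1,2,4,6}
'a' @ 1: {1,2,3,4,6,7}  [accepting]
'a' @ 2: {1,2,3,4,6,7}  [accepting]
'a' @ 3: {1,2,3,4,6,7}  [accepting]
'b' @ 4: {1,2,3,4,5,6}  [accepting]
'a' @ 5: {1,2,3,4,6,7}  [accepting]
'c' @ 6: {}  — no active states
rest 'ab' ignored (set empty)
after full input: {}  (accept=1 not in)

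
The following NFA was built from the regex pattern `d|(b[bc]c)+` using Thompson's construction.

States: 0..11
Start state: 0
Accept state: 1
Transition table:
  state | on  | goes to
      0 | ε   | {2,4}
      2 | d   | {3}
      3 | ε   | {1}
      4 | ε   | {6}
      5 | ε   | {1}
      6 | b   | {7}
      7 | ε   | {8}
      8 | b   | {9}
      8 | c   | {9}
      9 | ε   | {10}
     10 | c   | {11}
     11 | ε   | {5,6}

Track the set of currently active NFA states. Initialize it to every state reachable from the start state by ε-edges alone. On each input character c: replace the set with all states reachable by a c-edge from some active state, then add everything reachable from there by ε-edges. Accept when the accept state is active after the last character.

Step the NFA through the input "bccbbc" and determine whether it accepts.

initial (ε-close {0}): {0,2,4,6}
'b' @ 1: {7,8}
'c' @ 2: {9,10}
'c' @ 3: {1,5,6,11}  (accept∈set)
'b' @ 4: {7,8}
'b' @ 5: {9,10}
'c' @ 6: {1,5,6,11}  (accept∈set)
after full input: {1,5,6,11}  (accept=1 in)

Answer: ACCEPT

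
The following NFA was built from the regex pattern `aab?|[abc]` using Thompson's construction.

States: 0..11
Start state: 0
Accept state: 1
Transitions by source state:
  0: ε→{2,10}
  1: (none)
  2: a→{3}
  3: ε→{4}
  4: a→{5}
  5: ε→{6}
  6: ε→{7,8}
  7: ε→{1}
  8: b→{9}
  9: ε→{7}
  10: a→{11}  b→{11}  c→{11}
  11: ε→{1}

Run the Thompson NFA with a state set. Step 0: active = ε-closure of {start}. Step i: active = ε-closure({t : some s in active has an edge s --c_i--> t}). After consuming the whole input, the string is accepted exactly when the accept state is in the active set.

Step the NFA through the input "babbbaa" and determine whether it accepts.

initial (ε-close {0}): {0,2,10}
'b' @ 1: {1,11}  ✓accept
'a' @ 2: {}  — state set empty
rest 'bbbaa' ignored (set empty)
end set {} — state 1 not in

Answer: REJECT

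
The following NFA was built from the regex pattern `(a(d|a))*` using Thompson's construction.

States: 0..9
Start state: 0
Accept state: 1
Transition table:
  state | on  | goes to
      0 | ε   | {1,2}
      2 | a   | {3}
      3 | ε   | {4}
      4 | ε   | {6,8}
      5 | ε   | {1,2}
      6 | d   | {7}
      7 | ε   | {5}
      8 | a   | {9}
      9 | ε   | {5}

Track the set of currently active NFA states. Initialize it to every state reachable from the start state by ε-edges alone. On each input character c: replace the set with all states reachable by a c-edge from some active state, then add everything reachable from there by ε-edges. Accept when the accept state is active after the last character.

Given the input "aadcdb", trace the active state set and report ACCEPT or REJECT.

Answer: REJECT

Steps:
start: ε-closure({0}) = {0,1,2}
'a' @ 1: {3,4,6,8}
'a' @ 2: {1,2,5,9}  [accepting]
'd' @ 3: {}  — no active states
rest 'cdb' ignored (set empty)
final: {}; accept 1 not in set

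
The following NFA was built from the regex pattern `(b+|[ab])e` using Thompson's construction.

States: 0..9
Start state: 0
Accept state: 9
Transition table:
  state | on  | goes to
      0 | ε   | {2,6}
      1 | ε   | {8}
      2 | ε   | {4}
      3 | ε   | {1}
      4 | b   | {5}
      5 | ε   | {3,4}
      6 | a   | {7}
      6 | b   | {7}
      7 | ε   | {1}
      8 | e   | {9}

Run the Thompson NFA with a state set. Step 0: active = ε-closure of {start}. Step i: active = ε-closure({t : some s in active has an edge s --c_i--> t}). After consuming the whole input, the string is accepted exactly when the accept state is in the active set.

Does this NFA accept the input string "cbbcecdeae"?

Answer: REJECT

Trace:
initial (ε-close {0}): {0,2,4,6}
'c' @ 1: {}  — state set empty
rest 'bbcecdeae' ignored (set empty)
after full input: {}  (accept=9 not in)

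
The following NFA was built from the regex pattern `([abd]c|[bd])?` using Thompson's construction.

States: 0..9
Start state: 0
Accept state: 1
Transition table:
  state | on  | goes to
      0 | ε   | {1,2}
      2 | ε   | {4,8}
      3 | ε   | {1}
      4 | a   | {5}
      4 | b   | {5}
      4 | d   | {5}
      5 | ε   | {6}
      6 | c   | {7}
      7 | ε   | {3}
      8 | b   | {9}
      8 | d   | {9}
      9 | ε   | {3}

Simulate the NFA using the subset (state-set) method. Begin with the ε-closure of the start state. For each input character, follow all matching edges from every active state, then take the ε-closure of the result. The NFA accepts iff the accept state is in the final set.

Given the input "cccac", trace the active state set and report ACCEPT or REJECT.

Answer: REJECT

Derivation:
S₀ = ε-closure({0}) = {0,1,2,4,8}
'c' @ 1: {}  — no active states
rest 'ccac' ignored (set empty)
end set {} — state 1 not in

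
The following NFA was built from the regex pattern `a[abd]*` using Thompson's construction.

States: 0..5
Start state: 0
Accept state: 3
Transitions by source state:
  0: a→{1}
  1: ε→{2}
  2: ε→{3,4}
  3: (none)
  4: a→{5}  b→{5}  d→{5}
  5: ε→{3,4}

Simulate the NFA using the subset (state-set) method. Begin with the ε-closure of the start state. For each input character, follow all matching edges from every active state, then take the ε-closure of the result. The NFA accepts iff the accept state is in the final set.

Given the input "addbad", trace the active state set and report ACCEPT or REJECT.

Answer: ACCEPT

Steps:
start: ε-closure({0}) = {0}
'a' @ 1: {1,2,3,4}  (accept∈set)
'd' @ 2: {3,4,5}  (accept∈set)
'd' @ 3: {3,4,5}  (accept∈set)
'b' @ 4: {3,4,5}  (accept∈set)
'a' @ 5: {3,4,5}  (accept∈set)
'd' @ 6: {3,4,5}  (accept∈set)
final: {3,4,5}; accept 3 in set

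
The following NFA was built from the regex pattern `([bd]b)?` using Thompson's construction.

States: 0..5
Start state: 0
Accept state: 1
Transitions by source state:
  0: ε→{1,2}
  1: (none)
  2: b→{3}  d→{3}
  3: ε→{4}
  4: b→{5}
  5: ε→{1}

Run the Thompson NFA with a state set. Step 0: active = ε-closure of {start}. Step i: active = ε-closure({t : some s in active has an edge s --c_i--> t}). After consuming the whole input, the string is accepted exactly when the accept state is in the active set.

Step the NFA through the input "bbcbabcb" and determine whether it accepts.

S₀ = ε-closure({0}) = {0,1,2}
'b' @ 1: {3,4}
'b' @ 2: {1,5}  (accept∈set)
'c' @ 3: {}  — dead — no transitions
rest 'babcb' ignored (set empty)
after full input: {}  (accept=1 not in)

Answer: REJECT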